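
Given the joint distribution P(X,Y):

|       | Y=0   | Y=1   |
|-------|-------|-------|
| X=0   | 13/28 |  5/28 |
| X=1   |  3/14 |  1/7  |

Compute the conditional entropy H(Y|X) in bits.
0.8947 bits

H(Y|X) = H(X,Y) - H(X)

H(X,Y) = -Σ_{x,y} P(x,y) log₂ P(x,y). Per-cell terms -P(x,y)·log₂P(x,y):
  X=0: 0.5139, 0.4438
  X=1: 0.4762, 0.4011
Sum of the 4 terms: H(X,Y) = 1.8350 bits

Marginal of X (row sums):
  P(X=0) = 13/28 + 5/28 = 9/14
  P(X=1) = 3/14 + 1/7 = 5/14
H(X) = -[(9/14)·log₂(9/14) + (5/14)·log₂(5/14)]
  = 0.4098 + 0.5305 = 0.9403 bits

H(Y|X) = H(X,Y) - H(X) = 1.8350 - 0.9403 = 0.8947 bits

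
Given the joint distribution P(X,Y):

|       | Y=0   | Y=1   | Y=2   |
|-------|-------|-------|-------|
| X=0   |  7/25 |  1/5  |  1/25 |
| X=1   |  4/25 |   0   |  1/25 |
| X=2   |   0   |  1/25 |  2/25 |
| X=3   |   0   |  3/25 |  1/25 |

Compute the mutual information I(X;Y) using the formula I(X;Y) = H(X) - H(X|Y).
0.4580 bits

I(X;Y) = H(X) - H(X|Y)

Marginal of X (row sums):
  P(X=0) = 7/25 + 1/5 + 1/25 = 13/25
  P(X=1) = 4/25 + 0 + 1/25 = 1/5
  P(X=2) = 0 + 1/25 + 2/25 = 3/25
  P(X=3) = 0 + 3/25 + 1/25 = 4/25
H(X) = -[(13/25)·log₂(13/25) + (1/5)·log₂(1/5) + (3/25)·log₂(3/25) + (4/25)·log₂(4/25)]
  = 0.490577 + 0.464386 + 0.367067 + 0.423017 = 1.74505 bits

Marginal of Y (column sums):
  P(Y=0) = 7/25 + 4/25 + 0 + 0 = 11/25
  P(Y=1) = 1/5 + 0 + 1/25 + 3/25 = 9/25
  P(Y=2) = 1/25 + 1/25 + 2/25 + 1/25 = 1/5
H(X|Y) = Σ_y P(y)·H(X|Y=y):
  Y=0: P(Y=0) = 11/25, P(X|Y=0) = (7/11, 4/11, 0, 0) → H(X|Y=0) = 0.945660
  Y=1: P(Y=1) = 9/25, P(X|Y=1) = (5/9, 0, 1/9, 1/3) → H(X|Y=1) = 1.351644
  Y=2: P(Y=2) = 1/5, P(X|Y=2) = (1/5, 1/5, 2/5, 1/5) → H(X|Y=2) = 1.921928
H(X|Y) = (11/25)·0.945660 + (9/25)·1.351644 + (1/5)·1.921928 = 1.28707 bits

I(X;Y) = H(X) - H(X|Y) = 1.74505 - 1.28707 = 0.4580 bits

Cross-check via I(X;Y) = H(X) + H(Y) - H(X,Y): computing H(Y) from the column sums and H(X,Y) from the 12 cells in the same way gives H(Y) = 1.51615 bits and H(X,Y) = 2.80322 bits, so
I(X;Y) = 1.74505 + 1.51615 - 2.80322 = 0.4580 bits ✓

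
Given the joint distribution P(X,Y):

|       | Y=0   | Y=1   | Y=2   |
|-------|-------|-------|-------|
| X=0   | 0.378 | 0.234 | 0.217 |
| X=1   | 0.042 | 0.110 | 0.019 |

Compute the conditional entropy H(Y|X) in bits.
1.4902 bits

H(Y|X) = H(X,Y) - H(X)

H(X,Y) = -Σ_{x,y} P(x,y) log₂ P(x,y). Per-cell terms -P(x,y)·log₂P(x,y):
  X=0: 0.53054, 0.49033, 0.47832
  X=1: 0.19209, 0.35029, 0.10864
Sum of the 6 terms: H(X,Y) = 2.1502 bits

Marginal of X (row sums):
  P(X=0) = 0.378 + 0.234 + 0.217 = 0.829
  P(X=1) = 0.042 + 0.110 + 0.019 = 0.171
H(X) = -[0.829·log₂(0.829) + 0.171·log₂(0.171)]
  = 0.22429 + 0.43570 = 0.6600 bits

H(Y|X) = H(X,Y) - H(X) = 2.1502 - 0.6600 = 1.4902 bits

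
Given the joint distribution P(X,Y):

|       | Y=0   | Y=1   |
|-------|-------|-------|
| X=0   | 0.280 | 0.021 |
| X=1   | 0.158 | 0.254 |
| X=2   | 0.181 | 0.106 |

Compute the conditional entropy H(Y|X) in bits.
0.7783 bits

H(Y|X) = H(X,Y) - H(X)

H(X,Y) = -Σ_{x,y} P(x,y) log₂ P(x,y). Per-cell terms -P(x,y)·log₂P(x,y):
  X=0: 0.51422, 0.11704
  X=1: 0.42060, 0.50218
  X=2: 0.44633, 0.34321
Sum of the 6 terms: H(X,Y) = 2.3436 bits

Marginal of X (row sums):
  P(X=0) = 0.280 + 0.021 = 0.301
  P(X=1) = 0.158 + 0.254 = 0.412
  P(X=2) = 0.181 + 0.106 = 0.287
H(X) = -[0.301·log₂(0.301) + 0.412·log₂(0.412) + 0.287·log₂(0.287)]
  = 0.52138 + 0.52706 + 0.51685 = 1.5653 bits

H(Y|X) = H(X,Y) - H(X) = 2.3436 - 1.5653 = 0.7783 bits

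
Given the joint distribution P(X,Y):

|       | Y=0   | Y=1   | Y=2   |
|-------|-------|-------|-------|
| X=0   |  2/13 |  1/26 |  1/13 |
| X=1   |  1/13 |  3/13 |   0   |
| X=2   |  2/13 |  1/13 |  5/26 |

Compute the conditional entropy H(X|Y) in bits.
1.2416 bits

H(X|Y) = H(X,Y) - H(Y)

H(X,Y) = -Σ_{x,y} P(x,y) log₂ P(x,y). Per-cell terms -P(x,y)·log₂P(x,y):
  X=0: 0.415452, 0.180786, 0.284649
  X=1: 0.284649, 0.488187, 0.000000
  X=2: 0.415452, 0.284649, 0.457406
  (cells with P = 0 contribute 0)
Sum of the 9 terms: H(X,Y) = 2.81123 bits

Marginal of Y (column sums):
  P(Y=0) = 2/13 + 1/13 + 2/13 = 5/13
  P(Y=1) = 1/26 + 3/13 + 1/13 = 9/26
  P(Y=2) = 1/13 + 0 + 5/26 = 7/26
H(Y) = -[(5/13)·log₂(5/13) + (9/26)·log₂(9/26) + (7/26)·log₂(7/26)]
  = 0.530197 + 0.529794 + 0.509677 = 1.56967 bits

H(X|Y) = H(X,Y) - H(Y) = 2.81123 - 1.56967 = 1.2416 bits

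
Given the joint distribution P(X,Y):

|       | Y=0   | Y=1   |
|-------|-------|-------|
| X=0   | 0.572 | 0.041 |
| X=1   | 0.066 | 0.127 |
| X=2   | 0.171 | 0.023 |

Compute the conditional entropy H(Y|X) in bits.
0.4979 bits

H(Y|X) = H(X,Y) - H(X)

H(X,Y) = -Σ_{x,y} P(x,y) log₂ P(x,y). Per-cell terms -P(x,y)·log₂P(x,y):
  X=0: 0.46098, 0.18894
  X=1: 0.25881, 0.37809
  X=2: 0.43570, 0.12517
Sum of the 6 terms: H(X,Y) = 1.8477 bits

Marginal of X (row sums):
  P(X=0) = 0.572 + 0.041 = 0.613
  P(X=1) = 0.066 + 0.127 = 0.193
  P(X=2) = 0.171 + 0.023 = 0.194
H(X) = -[0.613·log₂(0.613) + 0.193·log₂(0.193) + 0.194·log₂(0.194)]
  = 0.43280 + 0.45805 + 0.45898 = 1.3498 bits

H(Y|X) = H(X,Y) - H(X) = 1.8477 - 1.3498 = 0.4979 bits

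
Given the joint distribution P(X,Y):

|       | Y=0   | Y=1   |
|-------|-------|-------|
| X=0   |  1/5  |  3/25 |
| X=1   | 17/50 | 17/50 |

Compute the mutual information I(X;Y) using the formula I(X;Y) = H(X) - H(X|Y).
0.0100 bits

I(X;Y) = H(X) - H(X|Y)

Marginal of X (row sums):
  P(X=0) = 1/5 + 3/25 = 8/25
  P(X=1) = 17/50 + 17/50 = 17/25
H(X) = -[(8/25)·log₂(8/25) + (17/25)·log₂(17/25)]
  = 0.52603 + 0.37835 = 0.9044 bits

Marginal of Y (column sums):
  P(Y=0) = 1/5 + 17/50 = 27/50
  P(Y=1) = 3/25 + 17/50 = 23/50
H(X|Y) = Σ_y P(y)·H(X|Y=y):
  Y=0: P(Y=0) = 27/50, P(X|Y=0) = (10/27, 17/27) → H(X|Y=0) = 0.95096
  Y=1: P(Y=1) = 23/50, P(X|Y=1) = (6/23, 17/23) → H(X|Y=1) = 0.82806
H(X|Y) = (27/50)·0.95096 + (23/50)·0.82806 = 0.8944 bits

I(X;Y) = H(X) - H(X|Y) = 0.9044 - 0.8944 = 0.0100 bits

Cross-check via I(X;Y) = H(X) + H(Y) - H(X,Y): computing H(Y) from the column sums and H(X,Y) from the 4 cells in the same way gives H(Y) = 0.9954 bits and H(X,Y) = 1.8898 bits, so
I(X;Y) = 0.9044 + 0.9954 - 1.8898 = 0.0100 bits ✓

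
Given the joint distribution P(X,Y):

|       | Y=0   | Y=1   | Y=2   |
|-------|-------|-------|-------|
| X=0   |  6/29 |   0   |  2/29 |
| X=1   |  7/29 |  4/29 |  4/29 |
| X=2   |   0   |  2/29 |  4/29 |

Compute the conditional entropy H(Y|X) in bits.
1.2052 bits

H(Y|X) = H(X,Y) - H(X)

H(X,Y) = -Σ_{x,y} P(x,y) log₂ P(x,y). Per-cell terms -P(x,y)·log₂P(x,y):
  X=0: 0.47028, 0.00000, 0.26607
  X=1: 0.49498, 0.39420, 0.39420
  X=2: 0.00000, 0.26607, 0.39420
  (cells with P = 0 contribute 0)
Sum of the 9 terms: H(X,Y) = 2.6800 bits

Marginal of X (row sums):
  P(X=0) = 6/29 + 0 + 2/29 = 8/29
  P(X=1) = 7/29 + 4/29 + 4/29 = 15/29
  P(X=2) = 0 + 2/29 + 4/29 = 6/29
H(X) = -[(8/29)·log₂(8/29) + (15/29)·log₂(15/29) + (6/29)·log₂(6/29)]
  = 0.51255 + 0.49194 + 0.47028 = 1.4748 bits

H(Y|X) = H(X,Y) - H(X) = 2.6800 - 1.4748 = 1.2052 bits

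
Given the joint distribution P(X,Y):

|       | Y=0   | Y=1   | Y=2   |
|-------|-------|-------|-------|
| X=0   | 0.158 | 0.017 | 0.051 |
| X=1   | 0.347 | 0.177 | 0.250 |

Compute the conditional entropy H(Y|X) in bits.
1.4406 bits

H(Y|X) = H(X,Y) - H(X)

H(X,Y) = -Σ_{x,y} P(x,y) log₂ P(x,y). Per-cell terms -P(x,y)·log₂P(x,y):
  X=0: 0.420597, 0.099931, 0.218961
  X=1: 0.529866, 0.442178, 0.500000
Sum of the 6 terms: H(X,Y) = 2.21153 bits

Marginal of X (row sums):
  P(X=0) = 0.158 + 0.017 + 0.051 = 0.226
  P(X=1) = 0.347 + 0.177 + 0.250 = 0.774
H(X) = -[0.226·log₂(0.226) + 0.774·log₂(0.774)]
  = 0.484907 + 0.286066 = 0.77097 bits

H(Y|X) = H(X,Y) - H(X) = 2.21153 - 0.77097 = 1.4406 bits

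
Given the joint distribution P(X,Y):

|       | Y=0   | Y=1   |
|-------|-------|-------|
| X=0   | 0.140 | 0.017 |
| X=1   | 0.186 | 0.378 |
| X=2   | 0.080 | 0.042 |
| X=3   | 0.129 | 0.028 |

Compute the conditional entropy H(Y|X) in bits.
0.8131 bits

H(Y|X) = H(X,Y) - H(X)

H(X,Y) = -Σ_{x,y} P(x,y) log₂ P(x,y). Per-cell terms -P(x,y)·log₂P(x,y):
  X=0: 0.39711, 0.09993
  X=1: 0.45135, 0.53054
  X=2: 0.29151, 0.19209
  X=3: 0.38114, 0.14444
Sum of the 8 terms: H(X,Y) = 2.4881 bits

Marginal of X (row sums):
  P(X=0) = 0.140 + 0.017 = 0.157
  P(X=1) = 0.186 + 0.378 = 0.564
  P(X=2) = 0.080 + 0.042 = 0.122
  P(X=3) = 0.129 + 0.028 = 0.157
H(X) = -[0.157·log₂(0.157) + 0.564·log₂(0.564) + 0.122·log₂(0.122) + 0.157·log₂(0.157)]
  = 0.41937 + 0.46600 + 0.37028 + 0.41937 = 1.6750 bits

H(Y|X) = H(X,Y) - H(X) = 2.4881 - 1.6750 = 0.8131 bits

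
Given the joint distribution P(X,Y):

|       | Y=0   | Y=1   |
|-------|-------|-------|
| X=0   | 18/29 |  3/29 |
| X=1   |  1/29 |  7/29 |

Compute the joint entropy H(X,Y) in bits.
1.4282 bits

H(X,Y) = -Σ_{x,y} P(x,y) log₂ P(x,y). Per-cell terms -P(x,y)·log₂P(x,y):
  X=0: 0.4271, 0.3386
  X=1: 0.1675, 0.4950
Sum of the 4 terms: H(X,Y) = 1.4282 bits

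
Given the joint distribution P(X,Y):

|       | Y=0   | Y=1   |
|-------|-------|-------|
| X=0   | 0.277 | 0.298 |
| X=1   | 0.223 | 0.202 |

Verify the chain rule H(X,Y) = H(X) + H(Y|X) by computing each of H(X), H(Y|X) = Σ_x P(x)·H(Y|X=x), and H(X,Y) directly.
H(X) = 0.9837 bits, H(Y|X) = 0.9987 bits, H(X,Y) = 1.9824 bits

Marginal of X (row sums):
  P(X=0) = 0.277 + 0.298 = 0.575
  P(X=1) = 0.223 + 0.202 = 0.425
H(X) = -[0.575·log₂(0.575) + 0.425·log₂(0.425)]
  = 0.4591 + 0.5246 = 0.9837 bits

H(Y|X) = Σ_x P(x)·H(Y|X=x):
  X=0: P(X=0) = 0.575, P(Y|X=0) = (277/575, 298/575) → H(Y|X=0) = 0.9990
  X=1: P(X=1) = 0.425, P(Y|X=1) = (223/425, 202/425) → H(Y|X=1) = 0.9982
H(Y|X) = 0.575·0.9990 + 0.425·0.9982 = 0.9987 bits

H(X,Y) = -Σ_{x,y} P(x,y) log₂ P(x,y). Per-cell terms -P(x,y)·log₂P(x,y):
  X=0: 0.5130, 0.5205
  X=1: 0.4828, 0.4661
Sum of the 4 terms: H(X,Y) = 1.9824 bits

Chain rule check:
  H(X) + H(Y|X) = 0.9837 + 0.9987 = 1.9824 bits
  H(X,Y) = 1.9824 bits
✓ Chain rule verified.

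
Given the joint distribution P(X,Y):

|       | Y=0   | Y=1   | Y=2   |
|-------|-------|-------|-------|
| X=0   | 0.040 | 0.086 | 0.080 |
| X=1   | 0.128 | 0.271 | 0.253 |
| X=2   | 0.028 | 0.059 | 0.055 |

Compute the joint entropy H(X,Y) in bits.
2.7889 bits

H(X,Y) = -Σ_{x,y} P(x,y) log₂ P(x,y). Per-cell terms -P(x,y)·log₂P(x,y):
  X=0: 0.18575, 0.30440, 0.29151
  X=1: 0.37962, 0.51047, 0.50165
  X=2: 0.14444, 0.24091, 0.23014
Sum of the 9 terms: H(X,Y) = 2.7889 bits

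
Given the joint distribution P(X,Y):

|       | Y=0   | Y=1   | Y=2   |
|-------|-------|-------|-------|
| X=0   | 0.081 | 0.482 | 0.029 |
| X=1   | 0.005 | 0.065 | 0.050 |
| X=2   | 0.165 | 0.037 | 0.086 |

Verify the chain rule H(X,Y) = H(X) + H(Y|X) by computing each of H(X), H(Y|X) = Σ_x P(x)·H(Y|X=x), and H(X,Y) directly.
H(X) = 1.3320 bits, H(Y|X) = 1.0372 bits, H(X,Y) = 2.3693 bits

Marginal of X (row sums):
  P(X=0) = 0.081 + 0.482 + 0.029 = 0.592
  P(X=1) = 0.005 + 0.065 + 0.050 = 0.120
  P(X=2) = 0.165 + 0.037 + 0.086 = 0.288
H(X) = -[0.592·log₂(0.592) + 0.120·log₂(0.120) + 0.288·log₂(0.288)]
  = 0.44775 + 0.36707 + 0.51721 = 1.3320 bits

H(Y|X) = Σ_x P(x)·H(Y|X=x):
  X=0: P(X=0) = 0.592, P(Y|X=0) = (81/592, 241/296, 29/592) → H(Y|X=0) = 0.84725
  X=1: P(X=1) = 0.120, P(Y|X=1) = (1/24, 13/24, 5/12) → H(Y|X=1) = 1.19642
  X=2: P(X=2) = 0.288, P(Y|X=2) = (55/96, 37/288, 43/144) → H(Y|X=2) = 1.36141
H(Y|X) = 0.592·0.84725 + 0.120·1.19642 + 0.288·1.36141 = 1.0372 bits

H(X,Y) = -Σ_{x,y} P(x,y) log₂ P(x,y). Per-cell terms -P(x,y)·log₂P(x,y):
  X=0: 0.29370, 0.50750, 0.14813
  X=1: 0.03822, 0.25632, 0.21610
  X=2: 0.42891, 0.17598, 0.30440
Sum of the 9 terms: H(X,Y) = 2.3693 bits

Chain rule check:
  H(X) + H(Y|X) = 1.3320 + 1.0372 = 2.3692 bits
  H(X,Y) = 2.3693 bits
✓ Chain rule verified (Δ = 0.0001 is 4-dp rounding noise: each of the three values was rounded independently).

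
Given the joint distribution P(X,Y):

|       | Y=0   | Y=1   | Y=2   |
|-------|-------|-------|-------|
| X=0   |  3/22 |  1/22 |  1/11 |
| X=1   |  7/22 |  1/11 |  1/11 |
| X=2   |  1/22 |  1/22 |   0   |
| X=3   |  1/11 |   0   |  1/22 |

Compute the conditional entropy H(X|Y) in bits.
1.6050 bits

H(X|Y) = H(X,Y) - H(Y)

H(X,Y) = -Σ_{x,y} P(x,y) log₂ P(x,y). Per-cell terms -P(x,y)·log₂P(x,y):
  X=0: 0.3919731, 0.2027014, 0.3144938
  X=1: 0.5256608, 0.3144938, 0.3144938
  X=2: 0.2027014, 0.2027014, 0.0000000
  X=3: 0.3144938, 0.0000000, 0.2027014
  (cells with P = 0 contribute 0)
Sum of the 12 terms: H(X,Y) = 2.986415 bits

Marginal of Y (column sums):
  P(Y=0) = 3/22 + 7/22 + 1/22 + 1/11 = 13/22
  P(Y=1) = 1/22 + 1/11 + 1/22 + 0 = 2/11
  P(Y=2) = 1/11 + 1/11 + 0 + 1/22 = 5/22
H(Y) = -[(13/22)·log₂(13/22) + (2/11)·log₂(2/11) + (5/22)·log₂(5/22)]
  = 0.4484952 + 0.4471694 + 0.4857963 = 1.381461 bits

H(X|Y) = H(X,Y) - H(Y) = 2.986415 - 1.381461 = 1.6050 bits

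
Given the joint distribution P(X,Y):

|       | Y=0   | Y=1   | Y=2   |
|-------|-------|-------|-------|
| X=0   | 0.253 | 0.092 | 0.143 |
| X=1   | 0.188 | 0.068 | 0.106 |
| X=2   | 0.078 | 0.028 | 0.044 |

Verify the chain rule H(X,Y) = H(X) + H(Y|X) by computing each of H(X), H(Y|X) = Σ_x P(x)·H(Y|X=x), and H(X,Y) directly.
H(X) = 1.4463 bits, H(Y|X) = 1.4633 bits, H(X,Y) = 2.9096 bits

Marginal of X (row sums):
  P(X=0) = 0.253 + 0.092 + 0.143 = 0.488
  P(X=1) = 0.188 + 0.068 + 0.106 = 0.362
  P(X=2) = 0.078 + 0.028 + 0.044 = 0.150
H(X) = -[0.488·log₂(0.488) + 0.362·log₂(0.362) + 0.150·log₂(0.150)]
  = 0.50510 + 0.53067 + 0.41054 = 1.4463 bits

H(Y|X) = Σ_x P(x)·H(Y|X=x):
  X=0: P(X=0) = 0.488, P(Y|X=0) = (253/488, 23/122, 143/488) → H(Y|X=0) = 1.46408
  X=1: P(X=1) = 0.362, P(Y|X=1) = (94/181, 34/181, 53/181) → H(Y|X=1) = 1.46291
  X=2: P(X=2) = 0.150, P(Y|X=2) = (13/25, 14/75, 22/75) → H(Y|X=2) = 1.46160
H(Y|X) = 0.488·1.46408 + 0.362·1.46291 + 0.150·1.46160 = 1.4633 bits

H(X,Y) = -Σ_{x,y} P(x,y) log₂ P(x,y). Per-cell terms -P(x,y)·log₂P(x,y):
  X=0: 0.50165, 0.31668, 0.40125
  X=1: 0.45330, 0.26373, 0.34321
  X=2: 0.28707, 0.14444, 0.19828
Sum of the 9 terms: H(X,Y) = 2.9096 bits

Chain rule check:
  H(X) + H(Y|X) = 1.4463 + 1.4633 = 2.9096 bits
  H(X,Y) = 2.9096 bits
✓ Chain rule verified.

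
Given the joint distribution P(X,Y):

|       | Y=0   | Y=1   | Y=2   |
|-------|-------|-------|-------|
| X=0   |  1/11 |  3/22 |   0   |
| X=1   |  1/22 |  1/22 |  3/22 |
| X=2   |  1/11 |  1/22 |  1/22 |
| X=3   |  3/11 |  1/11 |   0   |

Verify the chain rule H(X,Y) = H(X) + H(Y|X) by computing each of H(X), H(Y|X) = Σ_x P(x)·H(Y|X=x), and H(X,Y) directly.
H(X) = 1.9495 bits, H(Y|X) = 1.1000 bits, H(X,Y) = 3.0495 bits

Marginal of X (row sums):
  P(X=0) = 1/11 + 3/22 + 0 = 5/22
  P(X=1) = 1/22 + 1/22 + 3/22 = 5/22
  P(X=2) = 1/11 + 1/22 + 1/22 = 2/11
  P(X=3) = 3/11 + 1/11 + 0 = 4/11
H(X) = -[(5/22)·log₂(5/22) + (5/22)·log₂(5/22) + (2/11)·log₂(2/11) + (4/11)·log₂(4/11)]
  = 0.4858 + 0.4858 + 0.4472 + 0.5307 = 1.9495 bits

H(Y|X) = Σ_x P(x)·H(Y|X=x):
  X=0: P(X=0) = 5/22, P(Y|X=0) = (2/5, 3/5, 0) → H(Y|X=0) = 0.9710
  X=1: P(X=1) = 5/22, P(Y|X=1) = (1/5, 1/5, 3/5) → H(Y|X=1) = 1.3710
  X=2: P(X=2) = 2/11, P(Y|X=2) = (1/2, 1/4, 1/4) → H(Y|X=2) = 1.5000
  X=3: P(X=3) = 4/11, P(Y|X=3) = (3/4, 1/4, 0) → H(Y|X=3) = 0.8113
H(Y|X) = (5/22)·0.9710 + (5/22)·1.3710 + (2/11)·1.5000 + (4/11)·0.8113 = 1.1000 bits

H(X,Y) = -Σ_{x,y} P(x,y) log₂ P(x,y). Per-cell terms -P(x,y)·log₂P(x,y):
  X=0: 0.3145, 0.3920, 0.0000
  X=1: 0.2027, 0.2027, 0.3920
  X=2: 0.3145, 0.2027, 0.2027
  X=3: 0.5112, 0.3145, 0.0000
  (cells with P = 0 contribute 0)
Sum of the 12 terms: H(X,Y) = 3.0495 bits

Chain rule check:
  H(X) + H(Y|X) = 1.9495 + 1.1000 = 3.0495 bits
  H(X,Y) = 3.0495 bits
✓ Chain rule verified.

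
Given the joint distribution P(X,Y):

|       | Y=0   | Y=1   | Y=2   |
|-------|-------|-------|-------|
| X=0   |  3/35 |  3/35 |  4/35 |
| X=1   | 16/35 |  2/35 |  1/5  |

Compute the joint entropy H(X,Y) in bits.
2.1818 bits

H(X,Y) = -Σ_{x,y} P(x,y) log₂ P(x,y). Per-cell terms -P(x,y)·log₂P(x,y):
  X=0: 0.3038, 0.3038, 0.3576
  X=1: 0.5162, 0.2360, 0.4644
Sum of the 6 terms: H(X,Y) = 2.1818 bits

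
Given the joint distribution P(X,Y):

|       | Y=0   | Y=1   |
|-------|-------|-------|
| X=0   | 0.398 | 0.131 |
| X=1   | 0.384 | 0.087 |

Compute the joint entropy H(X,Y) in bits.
1.7499 bits

H(X,Y) = -Σ_{x,y} P(x,y) log₂ P(x,y). Per-cell terms -P(x,y)·log₂P(x,y):
  X=0: 0.52901, 0.38414
  X=1: 0.53024, 0.30649
Sum of the 4 terms: H(X,Y) = 1.7499 bits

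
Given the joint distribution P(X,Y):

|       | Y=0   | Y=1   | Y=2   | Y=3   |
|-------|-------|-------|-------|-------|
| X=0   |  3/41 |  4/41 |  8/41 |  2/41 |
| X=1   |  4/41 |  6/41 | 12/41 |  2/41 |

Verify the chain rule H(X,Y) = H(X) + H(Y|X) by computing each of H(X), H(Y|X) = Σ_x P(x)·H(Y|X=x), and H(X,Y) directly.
H(X) = 0.9789 bits, H(Y|X) = 1.7620 bits, H(X,Y) = 2.7409 bits

Marginal of X (row sums):
  P(X=0) = 3/41 + 4/41 + 8/41 + 2/41 = 17/41
  P(X=1) = 4/41 + 6/41 + 12/41 + 2/41 = 24/41
H(X) = -[(17/41)·log₂(17/41) + (24/41)·log₂(24/41)]
  = 0.52662 + 0.45225 = 0.9789 bits

H(Y|X) = Σ_x P(x)·H(Y|X=x):
  X=0: P(X=0) = 17/41, P(Y|X=0) = (3/17, 4/17, 8/17, 2/17) → H(Y|X=0) = 1.80776
  X=1: P(X=1) = 24/41, P(Y|X=1) = (1/6, 1/4, 1/2, 1/12) → H(Y|X=1) = 1.72957
H(Y|X) = (17/41)·1.80776 + (24/41)·1.72957 = 1.7620 bits

H(X,Y) = -Σ_{x,y} P(x,y) log₂ P(x,y). Per-cell terms -P(x,y)·log₂P(x,y):
  X=0: 0.27604, 0.32757, 0.46001, 0.21256
  X=1: 0.32757, 0.40574, 0.51881, 0.21256
Sum of the 8 terms: H(X,Y) = 2.7409 bits

Chain rule check:
  H(X) + H(Y|X) = 0.9789 + 1.7620 = 2.7409 bits
  H(X,Y) = 2.7409 bits
✓ Chain rule verified.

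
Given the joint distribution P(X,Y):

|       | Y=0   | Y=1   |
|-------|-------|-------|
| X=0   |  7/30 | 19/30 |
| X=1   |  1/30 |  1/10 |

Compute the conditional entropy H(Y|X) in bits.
0.8365 bits

H(Y|X) = H(X,Y) - H(X)

H(X,Y) = -Σ_{x,y} P(x,y) log₂ P(x,y). Per-cell terms -P(x,y)·log₂P(x,y):
  X=0: 0.4899, 0.4173
  X=1: 0.1636, 0.3322
Sum of the 4 terms: H(X,Y) = 1.4030 bits

Marginal of X (row sums):
  P(X=0) = 7/30 + 19/30 = 13/15
  P(X=1) = 1/30 + 1/10 = 2/15
H(X) = -[(13/15)·log₂(13/15) + (2/15)·log₂(2/15)]
  = 0.1789 + 0.3876 = 0.5665 bits

H(Y|X) = H(X,Y) - H(X) = 1.4030 - 0.5665 = 0.8365 bits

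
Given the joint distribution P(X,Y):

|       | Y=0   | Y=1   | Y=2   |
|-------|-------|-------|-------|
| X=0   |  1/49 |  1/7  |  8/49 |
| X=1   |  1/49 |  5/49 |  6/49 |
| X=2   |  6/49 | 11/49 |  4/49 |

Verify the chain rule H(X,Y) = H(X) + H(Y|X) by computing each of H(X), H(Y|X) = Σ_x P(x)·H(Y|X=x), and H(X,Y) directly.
H(X) = 1.5482 bits, H(Y|X) = 1.3658 bits, H(X,Y) = 2.9140 bits

Marginal of X (row sums):
  P(X=0) = 1/49 + 1/7 + 8/49 = 16/49
  P(X=1) = 1/49 + 5/49 + 6/49 = 12/49
  P(X=2) = 6/49 + 11/49 + 4/49 = 3/7
H(X) = -[(16/49)·log₂(16/49) + (12/49)·log₂(12/49) + (3/7)·log₂(3/7)]
  = 0.52725 + 0.49708 + 0.52388 = 1.5482 bits

H(Y|X) = Σ_x P(x)·H(Y|X=x):
  X=0: P(X=0) = 16/49, P(Y|X=0) = (1/16, 7/16, 1/2) → H(Y|X=0) = 1.27178
  X=1: P(X=1) = 12/49, P(Y|X=1) = (1/12, 5/12, 1/2) → H(Y|X=1) = 1.32501
  X=2: P(X=2) = 3/7, P(Y|X=2) = (2/7, 11/21, 4/21) → H(Y|X=2) = 1.46072
H(Y|X) = (16/49)·1.27178 + (12/49)·1.32501 + (3/7)·1.46072 = 1.3658 bits

H(X,Y) = -Σ_{x,y} P(x,y) log₂ P(x,y). Per-cell terms -P(x,y)·log₂P(x,y):
  X=0: 0.11459, 0.40105, 0.42689
  X=1: 0.11459, 0.33600, 0.37099
  X=2: 0.37099, 0.48384, 0.29508
Sum of the 9 terms: H(X,Y) = 2.9140 bits

Chain rule check:
  H(X) + H(Y|X) = 1.5482 + 1.3658 = 2.9140 bits
  H(X,Y) = 2.9140 bits
✓ Chain rule verified.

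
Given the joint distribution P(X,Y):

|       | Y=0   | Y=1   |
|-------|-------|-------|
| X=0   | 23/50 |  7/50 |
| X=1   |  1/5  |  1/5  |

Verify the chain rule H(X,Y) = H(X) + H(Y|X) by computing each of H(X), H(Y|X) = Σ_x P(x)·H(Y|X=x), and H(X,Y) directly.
H(X) = 0.9710 bits, H(Y|X) = 0.8703 bits, H(X,Y) = 1.8412 bits

Marginal of X (row sums):
  P(X=0) = 23/50 + 7/50 = 3/5
  P(X=1) = 1/5 + 1/5 = 2/5
H(X) = -[(3/5)·log₂(3/5) + (2/5)·log₂(2/5)]
  = 0.4422 + 0.5288 = 0.9710 bits

H(Y|X) = Σ_x P(x)·H(Y|X=x):
  X=0: P(X=0) = 3/5, P(Y|X=0) = (23/30, 7/30) → H(Y|X=0) = 0.7838
  X=1: P(X=1) = 2/5, P(Y|X=1) = (1/2, 1/2) → H(Y|X=1) = 1.0000
H(Y|X) = (3/5)·0.7838 + (2/5)·1.0000 = 0.8703 bits

H(X,Y) = -Σ_{x,y} P(x,y) log₂ P(x,y). Per-cell terms -P(x,y)·log₂P(x,y):
  X=0: 0.5153, 0.3971
  X=1: 0.4644, 0.4644
Sum of the 4 terms: H(X,Y) = 1.8412 bits

Chain rule check:
  H(X) + H(Y|X) = 0.9710 + 0.8703 = 1.8413 bits
  H(X,Y) = 1.8412 bits
✓ Chain rule verified (Δ = 0.0001 is 4-dp rounding noise: each of the three values was rounded independently).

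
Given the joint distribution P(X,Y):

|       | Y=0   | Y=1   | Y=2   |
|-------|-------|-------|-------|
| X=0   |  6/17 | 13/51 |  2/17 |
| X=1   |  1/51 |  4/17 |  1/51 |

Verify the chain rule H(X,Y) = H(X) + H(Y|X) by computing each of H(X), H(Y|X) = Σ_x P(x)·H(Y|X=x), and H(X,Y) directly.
H(X) = 0.8479 bits, H(Y|X) = 1.2619 bits, H(X,Y) = 2.1098 bits

Marginal of X (row sums):
  P(X=0) = 6/17 + 13/51 + 2/17 = 37/51
  P(X=1) = 1/51 + 4/17 + 1/51 = 14/51
H(X) = -[(37/51)·log₂(37/51) + (14/51)·log₂(14/51)]
  = 0.3359 + 0.5120 = 0.8479 bits

H(Y|X) = Σ_x P(x)·H(Y|X=x):
  X=0: P(X=0) = 37/51, P(Y|X=0) = (18/37, 13/37, 6/37) → H(Y|X=0) = 1.4615
  X=1: P(X=1) = 14/51, P(Y|X=1) = (1/14, 6/7, 1/14) → H(Y|X=1) = 0.7345
H(Y|X) = (37/51)·1.4615 + (14/51)·0.7345 = 1.2619 bits

H(X,Y) = -Σ_{x,y} P(x,y) log₂ P(x,y). Per-cell terms -P(x,y)·log₂P(x,y):
  X=0: 0.5303, 0.5027, 0.3632
  X=1: 0.1112, 0.4912, 0.1112
Sum of the 6 terms: H(X,Y) = 2.1098 bits

Chain rule check:
  H(X) + H(Y|X) = 0.8479 + 1.2619 = 2.1098 bits
  H(X,Y) = 2.1098 bits
✓ Chain rule verified.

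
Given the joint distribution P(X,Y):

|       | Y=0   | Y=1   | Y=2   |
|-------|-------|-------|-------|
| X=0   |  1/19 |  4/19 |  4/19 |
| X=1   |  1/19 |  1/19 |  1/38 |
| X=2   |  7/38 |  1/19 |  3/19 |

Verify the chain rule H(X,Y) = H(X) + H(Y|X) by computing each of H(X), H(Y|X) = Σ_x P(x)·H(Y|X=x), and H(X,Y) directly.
H(X) = 1.4250 bits, H(Y|X) = 1.4240 bits, H(X,Y) = 2.8489 bits

Marginal of X (row sums):
  P(X=0) = 1/19 + 4/19 + 4/19 = 9/19
  P(X=1) = 1/19 + 1/19 + 1/38 = 5/38
  P(X=2) = 7/38 + 1/19 + 3/19 = 15/38
H(X) = -[(9/19)·log₂(9/19) + (5/38)·log₂(5/38) + (15/38)·log₂(15/38)]
  = 0.510633 + 0.385000 + 0.529357 = 1.4250 bits

H(Y|X) = Σ_x P(x)·H(Y|X=x):
  X=0: P(X=0) = 9/19, P(Y|X=0) = (1/9, 4/9, 4/9) → H(Y|X=0) = 1.392147
  X=1: P(X=1) = 5/38, P(Y|X=1) = (2/5, 2/5, 1/5) → H(Y|X=1) = 1.521928
  X=2: P(X=2) = 15/38, P(Y|X=2) = (7/15, 2/15, 2/5) → H(Y|X=2) = 1.429473
H(Y|X) = (9/19)·1.392147 + (5/38)·1.521928 + (15/38)·1.429473 = 1.4240 bits

H(X,Y) = -Σ_{x,y} P(x,y) log₂ P(x,y). Per-cell terms -P(x,y)·log₂P(x,y):
  X=0: 0.223575, 0.473248, 0.473248
  X=1: 0.223575, 0.223575, 0.138103
  X=2: 0.449579, 0.223575, 0.420468
Sum of the 9 terms: H(X,Y) = 2.8489 bits

Chain rule check:
  H(X) + H(Y|X) = 1.4250 + 1.4240 = 2.8490 bits
  H(X,Y) = 2.8489 bits
✓ Chain rule verified (Δ = 0.0001 is 4-dp rounding noise: each of the three values was rounded independently).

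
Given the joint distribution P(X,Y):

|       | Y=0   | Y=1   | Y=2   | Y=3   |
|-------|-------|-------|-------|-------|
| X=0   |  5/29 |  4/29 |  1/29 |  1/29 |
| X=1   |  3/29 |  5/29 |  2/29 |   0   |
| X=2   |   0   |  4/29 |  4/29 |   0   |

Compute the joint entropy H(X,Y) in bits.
2.9968 bits

H(X,Y) = -Σ_{x,y} P(x,y) log₂ P(x,y). Per-cell terms -P(x,y)·log₂P(x,y):
  X=0: 0.43725, 0.39420, 0.16752, 0.16752
  X=1: 0.33859, 0.43725, 0.26607, 0.00000
  X=2: 0.00000, 0.39420, 0.39420, 0.00000
  (cells with P = 0 contribute 0)
Sum of the 12 terms: H(X,Y) = 2.9968 bits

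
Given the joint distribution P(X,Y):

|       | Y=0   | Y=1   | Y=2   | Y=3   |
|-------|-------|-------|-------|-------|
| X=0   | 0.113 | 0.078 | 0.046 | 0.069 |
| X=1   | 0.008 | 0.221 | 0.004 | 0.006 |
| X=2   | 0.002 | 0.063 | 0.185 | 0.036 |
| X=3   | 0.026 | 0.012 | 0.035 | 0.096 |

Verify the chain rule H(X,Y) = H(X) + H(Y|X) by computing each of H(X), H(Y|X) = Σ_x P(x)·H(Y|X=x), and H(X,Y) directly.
H(X) = 1.9662 bits, H(Y|X) = 1.3595 bits, H(X,Y) = 3.3257 bits

Marginal of X (row sums):
  P(X=0) = 0.113 + 0.078 + 0.046 + 0.069 = 0.306
  P(X=1) = 0.008 + 0.221 + 0.004 + 0.006 = 0.239
  P(X=2) = 0.002 + 0.063 + 0.185 + 0.036 = 0.286
  P(X=3) = 0.026 + 0.012 + 0.035 + 0.096 = 0.169
H(X) = -[0.306·log₂(0.306) + 0.239·log₂(0.239) + 0.286·log₂(0.286) + 0.169·log₂(0.169)]
  = 0.522769 + 0.493515 + 0.516491 + 0.433469 = 1.9662 bits

H(Y|X) = Σ_x P(x)·H(Y|X=x):
  X=0: P(X=0) = 0.306, P(Y|X=0) = (113/306, 13/51, 23/153, 23/102) → H(Y|X=0) = 1.928912
  X=1: P(X=1) = 0.239, P(Y|X=1) = (8/239, 221/239, 4/239, 6/239) → H(Y|X=1) = 0.500715
  X=2: P(X=2) = 0.286, P(Y|X=2) = (1/143, 63/286, 185/286, 18/143) → H(Y|X=2) = 1.313747
  X=3: P(X=3) = 0.169, P(Y|X=3) = (2/13, 12/169, 35/169, 96/169) → H(Y|X=3) = 1.620333
H(Y|X) = 0.306·1.928912 + 0.239·0.500715 + 0.286·1.313747 + 0.169·1.620333 = 1.3595 bits

H(X,Y) = -Σ_{x,y} P(x,y) log₂ P(x,y). Per-cell terms -P(x,y)·log₂P(x,y):
  X=0: 0.355453, 0.287070, 0.204342, 0.266151
  X=1: 0.055726, 0.481312, 0.031863, 0.044285
  X=2: 0.017932, 0.251276, 0.450365, 0.172651
  X=3: 0.136899, 0.076570, 0.169278, 0.324559
Sum of the 16 terms: H(X,Y) = 3.3257 bits

Chain rule check:
  H(X) + H(Y|X) = 1.9662 + 1.3595 = 3.3257 bits
  H(X,Y) = 3.3257 bits
✓ Chain rule verified.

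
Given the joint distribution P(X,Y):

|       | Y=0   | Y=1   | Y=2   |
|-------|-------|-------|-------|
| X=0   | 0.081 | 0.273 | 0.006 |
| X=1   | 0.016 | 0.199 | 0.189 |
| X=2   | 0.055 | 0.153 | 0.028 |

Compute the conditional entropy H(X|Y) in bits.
1.3318 bits

H(X|Y) = H(X,Y) - H(Y)

H(X,Y) = -Σ_{x,y} P(x,y) log₂ P(x,y). Per-cell terms -P(x,y)·log₂P(x,y):
  X=0: 0.2937, 0.5113, 0.0443
  X=1: 0.0955, 0.4635, 0.4543
  X=2: 0.2301, 0.4144, 0.1444
Sum of the 9 terms: H(X,Y) = 2.6515 bits

Marginal of Y (column sums):
  P(Y=0) = 0.081 + 0.016 + 0.055 = 0.152
  P(Y=1) = 0.273 + 0.199 + 0.153 = 0.625
  P(Y=2) = 0.006 + 0.189 + 0.028 = 0.223
H(Y) = -[0.152·log₂(0.152) + 0.625·log₂(0.625) + 0.223·log₂(0.223)]
  = 0.4131 + 0.4238 + 0.4828 = 1.3197 bits

H(X|Y) = H(X,Y) - H(Y) = 2.6515 - 1.3197 = 1.3318 bits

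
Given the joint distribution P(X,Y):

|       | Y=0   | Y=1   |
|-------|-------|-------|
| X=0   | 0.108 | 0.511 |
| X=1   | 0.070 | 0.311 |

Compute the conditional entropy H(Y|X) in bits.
0.6756 bits

H(Y|X) = H(X,Y) - H(X)

H(X,Y) = -Σ_{x,y} P(x,y) log₂ P(x,y). Per-cell terms -P(x,y)·log₂P(x,y):
  X=0: 0.34678, 0.49496
  X=1: 0.26856, 0.52404
Sum of the 4 terms: H(X,Y) = 1.6343 bits

Marginal of X (row sums):
  P(X=0) = 0.108 + 0.511 = 0.619
  P(X=1) = 0.070 + 0.311 = 0.381
H(X) = -[0.619·log₂(0.619) + 0.381·log₂(0.381)]
  = 0.42834 + 0.53040 = 0.9587 bits

H(Y|X) = H(X,Y) - H(X) = 1.6343 - 0.9587 = 0.6756 bits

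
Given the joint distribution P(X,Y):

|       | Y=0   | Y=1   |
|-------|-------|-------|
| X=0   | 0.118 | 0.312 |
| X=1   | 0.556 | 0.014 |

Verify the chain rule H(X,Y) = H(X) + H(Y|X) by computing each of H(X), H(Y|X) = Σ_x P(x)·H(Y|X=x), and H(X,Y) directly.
H(X) = 0.9858 bits, H(Y|X) = 0.4593 bits, H(X,Y) = 1.4452 bits

Marginal of X (row sums):
  P(X=0) = 0.118 + 0.312 = 0.430
  P(X=1) = 0.556 + 0.014 = 0.570
H(X) = -[0.430·log₂(0.430) + 0.570·log₂(0.570)]
  = 0.523564 + 0.462251 = 0.9858 bits

H(Y|X) = Σ_x P(x)·H(Y|X=x):
  X=0: P(X=0) = 0.430, P(Y|X=0) = (59/215, 156/215) → H(Y|X=0) = 0.847734
  X=1: P(X=1) = 0.570, P(Y|X=1) = (278/285, 7/285) → H(Y|X=1) = 0.166337
H(Y|X) = 0.430·0.847734 + 0.570·0.166337 = 0.4593 bits

H(X,Y) = -Σ_{x,y} P(x,y) log₂ P(x,y). Per-cell terms -P(x,y)·log₂P(x,y):
  X=0: 0.363811, 0.524279
  X=1: 0.470845, 0.086218
Sum of the 4 terms: H(X,Y) = 1.4452 bits

Chain rule check:
  H(X) + H(Y|X) = 0.9858 + 0.4593 = 1.4451 bits
  H(X,Y) = 1.4452 bits
✓ Chain rule verified (Δ = 0.0001 is 4-dp rounding noise: each of the three values was rounded independently).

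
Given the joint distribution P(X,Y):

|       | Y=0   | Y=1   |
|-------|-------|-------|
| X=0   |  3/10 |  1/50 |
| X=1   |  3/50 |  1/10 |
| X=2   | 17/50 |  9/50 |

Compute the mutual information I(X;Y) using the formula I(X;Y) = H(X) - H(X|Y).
0.1367 bits

I(X;Y) = H(X) - H(X|Y)

Marginal of X (row sums):
  P(X=0) = 3/10 + 1/50 = 8/25
  P(X=1) = 3/50 + 1/10 = 4/25
  P(X=2) = 17/50 + 9/50 = 13/25
H(X) = -[(8/25)·log₂(8/25) + (4/25)·log₂(4/25) + (13/25)·log₂(13/25)]
  = 0.5260 + 0.4230 + 0.4906 = 1.4396 bits

Marginal of Y (column sums):
  P(Y=0) = 3/10 + 3/50 + 17/50 = 7/10
  P(Y=1) = 1/50 + 1/10 + 9/50 = 3/10
H(X|Y) = Σ_y P(y)·H(X|Y=y):
  Y=0: P(Y=0) = 7/10, P(X|Y=0) = (3/7, 3/35, 17/35) → H(X|Y=0) = 1.3337
  Y=1: P(Y=1) = 3/10, P(X|Y=1) = (1/15, 1/3, 3/5) → H(X|Y=1) = 1.2310
H(X|Y) = (7/10)·1.3337 + (3/10)·1.2310 = 1.3029 bits

I(X;Y) = H(X) - H(X|Y) = 1.4396 - 1.3029 = 0.1367 bits

Cross-check via I(X;Y) = H(X) + H(Y) - H(X,Y): computing H(Y) from the column sums and H(X,Y) from the 6 cells in the same way gives H(Y) = 0.8813 bits and H(X,Y) = 2.1842 bits, so
I(X;Y) = 1.4396 + 0.8813 - 2.1842 = 0.1367 bits ✓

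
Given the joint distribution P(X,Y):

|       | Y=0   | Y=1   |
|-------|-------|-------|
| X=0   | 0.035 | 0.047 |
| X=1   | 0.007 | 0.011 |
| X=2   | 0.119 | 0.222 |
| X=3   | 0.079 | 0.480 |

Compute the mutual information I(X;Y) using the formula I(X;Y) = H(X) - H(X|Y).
0.0502 bits

I(X;Y) = H(X) - H(X|Y)

Marginal of X (row sums):
  P(X=0) = 0.035 + 0.047 = 0.082
  P(X=1) = 0.007 + 0.011 = 0.018
  P(X=2) = 0.119 + 0.222 = 0.341
  P(X=3) = 0.079 + 0.480 = 0.559
H(X) = -[0.082·log₂(0.082) + 0.018·log₂(0.018) + 0.341·log₂(0.341) + 0.559·log₂(0.559)]
  = 0.2959 + 0.1043 + 0.5293 + 0.4690 = 1.3985 bits

Marginal of Y (column sums):
  P(Y=0) = 0.035 + 0.007 + 0.119 + 0.079 = 0.240
  P(Y=1) = 0.047 + 0.011 + 0.222 + 0.480 = 0.760
H(X|Y) = Σ_y P(y)·H(X|Y=y):
  Y=0: P(Y=0) = 0.240, P(X|Y=0) = (7/48, 7/240, 119/240, 79/240) → H(X|Y=0) = 1.5833
  Y=1: P(Y=1) = 0.760, P(X|Y=1) = (47/760, 11/760, 111/380, 12/19) → H(X|Y=1) = 1.2741
H(X|Y) = 0.240·1.5833 + 0.760·1.2741 = 1.3483 bits

I(X;Y) = H(X) - H(X|Y) = 1.3985 - 1.3483 = 0.0502 bits

Cross-check via I(X;Y) = H(X) + H(Y) - H(X,Y): computing H(Y) from the column sums and H(X,Y) from the 8 cells in the same way gives H(Y) = 0.7950 bits and H(X,Y) = 2.1433 bits, so
I(X;Y) = 1.3985 + 0.7950 - 2.1433 = 0.0502 bits ✓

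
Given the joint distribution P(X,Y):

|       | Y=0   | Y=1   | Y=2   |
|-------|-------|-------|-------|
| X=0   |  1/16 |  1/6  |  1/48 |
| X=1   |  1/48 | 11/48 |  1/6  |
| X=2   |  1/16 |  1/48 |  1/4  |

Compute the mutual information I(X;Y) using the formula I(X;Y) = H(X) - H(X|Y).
0.3099 bits

I(X;Y) = H(X) - H(X|Y)

Marginal of X (row sums):
  P(X=0) = 1/16 + 1/6 + 1/48 = 1/4
  P(X=1) = 1/48 + 11/48 + 1/6 = 5/12
  P(X=2) = 1/16 + 1/48 + 1/4 = 1/3
H(X) = -[(1/4)·log₂(1/4) + (5/12)·log₂(5/12) + (1/3)·log₂(1/3)]
  = 0.5000 + 0.5263 + 0.5283 = 1.5546 bits

Marginal of Y (column sums):
  P(Y=0) = 1/16 + 1/48 + 1/16 = 7/48
  P(Y=1) = 1/6 + 11/48 + 1/48 = 5/12
  P(Y=2) = 1/48 + 1/6 + 1/4 = 7/16
H(X|Y) = Σ_y P(y)·H(X|Y=y):
  Y=0: P(Y=0) = 7/48, P(X|Y=0) = (3/7, 1/7, 3/7) → H(X|Y=0) = 1.4488
  Y=1: P(Y=1) = 5/12, P(X|Y=1) = (2/5, 11/20, 1/20) → H(X|Y=1) = 1.2192
  Y=2: P(Y=2) = 7/16, P(X|Y=2) = (1/21, 8/21, 4/7) → H(X|Y=2) = 1.2009
H(X|Y) = (7/48)·1.4488 + (5/12)·1.2192 + (7/16)·1.2009 = 1.2447 bits

I(X;Y) = H(X) - H(X|Y) = 1.5546 - 1.2447 = 0.3099 bits

Cross-check via I(X;Y) = H(X) + H(Y) - H(X,Y): computing H(Y) from the column sums and H(X,Y) from the 9 cells in the same way gives H(Y) = 1.4531 bits and H(X,Y) = 2.6978 bits, so
I(X;Y) = 1.5546 + 1.4531 - 2.6978 = 0.3099 bits ✓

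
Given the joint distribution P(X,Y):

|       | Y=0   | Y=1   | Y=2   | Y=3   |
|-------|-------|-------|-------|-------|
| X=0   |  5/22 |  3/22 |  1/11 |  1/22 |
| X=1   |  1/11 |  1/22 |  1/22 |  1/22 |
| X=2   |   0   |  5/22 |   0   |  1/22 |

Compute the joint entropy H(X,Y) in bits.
3.0061 bits

H(X,Y) = -Σ_{x,y} P(x,y) log₂ P(x,y). Per-cell terms -P(x,y)·log₂P(x,y):
  X=0: 0.4858, 0.3920, 0.3145, 0.2027
  X=1: 0.3145, 0.2027, 0.2027, 0.2027
  X=2: 0.0000, 0.4858, 0.0000, 0.2027
  (cells with P = 0 contribute 0)
Sum of the 12 terms: H(X,Y) = 3.0061 bits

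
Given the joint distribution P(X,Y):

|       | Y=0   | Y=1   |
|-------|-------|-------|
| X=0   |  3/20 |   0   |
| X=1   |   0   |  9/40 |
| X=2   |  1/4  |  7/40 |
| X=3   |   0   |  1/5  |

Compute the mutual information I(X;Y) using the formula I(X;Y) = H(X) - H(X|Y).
0.5555 bits

I(X;Y) = H(X) - H(X|Y)

Marginal of X (row sums):
  P(X=0) = 3/20 + 0 = 3/20
  P(X=1) = 0 + 9/40 = 9/40
  P(X=2) = 1/4 + 7/40 = 17/40
  P(X=3) = 0 + 1/5 = 1/5
H(X) = -[(3/20)·log₂(3/20) + (9/40)·log₂(9/40) + (17/40)·log₂(17/40) + (1/5)·log₂(1/5)]
  = 0.4105448 + 0.4842007 + 0.5246477 + 0.4643856 = 1.883779 bits

Marginal of Y (column sums):
  P(Y=0) = 3/20 + 0 + 1/4 + 0 = 2/5
  P(Y=1) = 0 + 9/40 + 7/40 + 1/5 = 3/5
H(X|Y) = Σ_y P(y)·H(X|Y=y):
  Y=0: P(Y=0) = 2/5, P(X|Y=0) = (3/8, 0, 5/8, 0) → H(X|Y=0) = 0.9544340
  Y=1: P(Y=1) = 3/5, P(X|Y=1) = (0, 3/8, 7/24, 1/3) → H(X|Y=1) = 1.5774288
H(X|Y) = (2/5)·0.9544340 + (3/5)·1.5774288 = 1.328231 bits

I(X;Y) = H(X) - H(X|Y) = 1.883779 - 1.328231 = 0.5555 bits

Cross-check via I(X;Y) = H(X) + H(Y) - H(X,Y): computing H(Y) from the column sums and H(X,Y) from the 8 cells in the same way gives H(Y) = 0.970951 bits and H(X,Y) = 2.299181 bits, so
I(X;Y) = 1.883779 + 0.970951 - 2.299181 = 0.5555 bits ✓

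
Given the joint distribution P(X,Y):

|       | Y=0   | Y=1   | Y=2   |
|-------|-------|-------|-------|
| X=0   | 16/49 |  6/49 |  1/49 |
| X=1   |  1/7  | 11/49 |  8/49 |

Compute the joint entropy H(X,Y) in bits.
2.3246 bits

H(X,Y) = -Σ_{x,y} P(x,y) log₂ P(x,y). Per-cell terms -P(x,y)·log₂P(x,y):
  X=0: 0.52725, 0.37099, 0.11459
  X=1: 0.40105, 0.48384, 0.42689
Sum of the 6 terms: H(X,Y) = 2.3246 bits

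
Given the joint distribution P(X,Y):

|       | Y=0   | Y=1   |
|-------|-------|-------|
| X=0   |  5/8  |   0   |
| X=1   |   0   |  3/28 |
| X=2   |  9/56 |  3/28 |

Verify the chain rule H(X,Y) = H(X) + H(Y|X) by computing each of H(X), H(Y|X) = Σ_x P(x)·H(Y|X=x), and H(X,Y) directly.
H(X) = 1.2781 bits, H(Y|X) = 0.2601 bits, H(X,Y) = 1.5382 bits

Marginal of X (row sums):
  P(X=0) = 5/8 + 0 = 5/8
  P(X=1) = 0 + 3/28 = 3/28
  P(X=2) = 9/56 + 3/28 = 15/56
H(X) = -[(5/8)·log₂(5/8) + (3/28)·log₂(3/28) + (15/56)·log₂(15/56)]
  = 0.42379 + 0.34526 + 0.50905 = 1.2781 bits

H(Y|X) = Σ_x P(x)·H(Y|X=x):
  X=0: P(X=0) = 5/8, P(Y|X=0) = (1, 0) → H(Y|X=0) = 0.00000
  X=1: P(X=1) = 3/28, P(Y|X=1) = (0, 1) → H(Y|X=1) = 0.00000
  X=2: P(X=2) = 15/56, P(Y|X=2) = (3/5, 2/5) → H(Y|X=2) = 0.97095
H(Y|X) = (5/8)·0.00000 + (3/28)·0.00000 + (15/56)·0.97095 = 0.2601 bits

H(X,Y) = -Σ_{x,y} P(x,y) log₂ P(x,y). Per-cell terms -P(x,y)·log₂P(x,y):
  X=0: 0.42379, 0.00000
  X=1: 0.00000, 0.34526
  X=2: 0.42387, 0.34526
  (cells with P = 0 contribute 0)
Sum of the 6 terms: H(X,Y) = 1.5382 bits

Chain rule check:
  H(X) + H(Y|X) = 1.2781 + 0.2601 = 1.5382 bits
  H(X,Y) = 1.5382 bits
✓ Chain rule verified.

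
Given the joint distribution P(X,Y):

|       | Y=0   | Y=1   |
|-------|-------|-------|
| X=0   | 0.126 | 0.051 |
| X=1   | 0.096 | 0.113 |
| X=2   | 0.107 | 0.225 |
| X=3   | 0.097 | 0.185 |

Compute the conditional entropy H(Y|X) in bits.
0.9243 bits

H(Y|X) = H(X,Y) - H(X)

H(X,Y) = -Σ_{x,y} P(x,y) log₂ P(x,y). Per-cell terms -P(x,y)·log₂P(x,y):
  X=0: 0.37655, 0.21896
  X=1: 0.32456, 0.35545
  X=2: 0.34500, 0.48420
  X=3: 0.32649, 0.45036
Sum of the 8 terms: H(X,Y) = 2.8816 bits

Marginal of X (row sums):
  P(X=0) = 0.126 + 0.051 = 0.177
  P(X=1) = 0.096 + 0.113 = 0.209
  P(X=2) = 0.107 + 0.225 = 0.332
  P(X=3) = 0.097 + 0.185 = 0.282
H(X) = -[0.177·log₂(0.177) + 0.209·log₂(0.209) + 0.332·log₂(0.332) + 0.282·log₂(0.282)]
  = 0.44218 + 0.47201 + 0.52813 + 0.51500 = 1.9573 bits

H(Y|X) = H(X,Y) - H(X) = 2.8816 - 1.9573 = 0.9243 bits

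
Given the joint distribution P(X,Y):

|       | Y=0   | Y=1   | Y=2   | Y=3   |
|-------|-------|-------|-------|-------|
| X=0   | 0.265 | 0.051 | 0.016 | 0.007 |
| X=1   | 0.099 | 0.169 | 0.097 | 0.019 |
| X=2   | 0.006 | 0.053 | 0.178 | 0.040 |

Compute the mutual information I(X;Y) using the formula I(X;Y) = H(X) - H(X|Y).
0.4224 bits

I(X;Y) = H(X) - H(X|Y)

Marginal of X (row sums):
  P(X=0) = 0.265 + 0.051 + 0.016 + 0.007 = 0.339
  P(X=1) = 0.099 + 0.169 + 0.097 + 0.019 = 0.384
  P(X=2) = 0.006 + 0.053 + 0.178 + 0.040 = 0.277
H(X) = -[0.339·log₂(0.339) + 0.384·log₂(0.384) + 0.277·log₂(0.277)]
  = 0.5291 + 0.5302 + 0.5130 = 1.5723 bits

Marginal of Y (column sums):
  P(Y=0) = 0.265 + 0.099 + 0.006 = 0.370
  P(Y=1) = 0.051 + 0.169 + 0.053 = 0.273
  P(Y=2) = 0.016 + 0.097 + 0.178 = 0.291
  P(Y=3) = 0.007 + 0.019 + 0.040 = 0.066
H(X|Y) = Σ_y P(y)·H(X|Y=y):
  Y=0: P(Y=0) = 0.370, P(X|Y=0) = (53/74, 99/370, 3/185) → H(X|Y=0) = 0.9502
  Y=1: P(Y=1) = 0.273, P(X|Y=1) = (17/91, 13/21, 53/273) → H(X|Y=1) = 1.3396
  Y=2: P(Y=2) = 0.291, P(X|Y=2) = (16/291, 1/3, 178/291) → H(X|Y=2) = 1.1922
  Y=3: P(Y=3) = 0.066, P(X|Y=3) = (7/66, 19/66, 20/33) → H(X|Y=3) = 1.2983
H(X|Y) = 0.370·0.9502 + 0.273·1.3396 + 0.291·1.1922 + 0.066·1.2983 = 1.1499 bits

I(X;Y) = H(X) - H(X|Y) = 1.5723 - 1.1499 = 0.4224 bits

Cross-check via I(X;Y) = H(X) + H(Y) - H(X,Y): computing H(Y) from the column sums and H(X,Y) from the 12 cells in the same way gives H(Y) = 1.8191 bits and H(X,Y) = 2.9690 bits, so
I(X;Y) = 1.5723 + 1.8191 - 2.9690 = 0.4224 bits ✓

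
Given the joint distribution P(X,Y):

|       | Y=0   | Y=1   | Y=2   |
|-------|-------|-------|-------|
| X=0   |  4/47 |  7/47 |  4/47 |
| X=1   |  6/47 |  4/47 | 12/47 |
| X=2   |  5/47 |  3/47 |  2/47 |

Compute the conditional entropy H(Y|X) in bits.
1.4763 bits

H(Y|X) = H(X,Y) - H(X)

H(X,Y) = -Σ_{x,y} P(x,y) log₂ P(x,y). Per-cell terms -P(x,y)·log₂P(x,y):
  X=0: 0.3025, 0.4092, 0.3025
  X=1: 0.3791, 0.3025, 0.5029
  X=2: 0.3439, 0.2534, 0.1938
Sum of the 9 terms: H(X,Y) = 2.9898 bits

Marginal of X (row sums):
  P(X=0) = 4/47 + 7/47 + 4/47 = 15/47
  P(X=1) = 6/47 + 4/47 + 12/47 = 22/47
  P(X=2) = 5/47 + 3/47 + 2/47 = 10/47
H(X) = -[(15/47)·log₂(15/47) + (22/47)·log₂(22/47) + (10/47)·log₂(10/47)]
  = 0.5259 + 0.5126 + 0.4750 = 1.5135 bits

H(Y|X) = H(X,Y) - H(X) = 2.9898 - 1.5135 = 1.4763 bits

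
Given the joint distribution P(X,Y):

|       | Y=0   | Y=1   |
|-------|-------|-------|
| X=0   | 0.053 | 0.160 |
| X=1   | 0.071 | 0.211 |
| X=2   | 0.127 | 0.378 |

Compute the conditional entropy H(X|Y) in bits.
1.4880 bits

H(X|Y) = H(X,Y) - H(Y)

H(X,Y) = -Σ_{x,y} P(x,y) log₂ P(x,y). Per-cell terms -P(x,y)·log₂P(x,y):
  X=0: 0.224607, 0.423017
  X=1: 0.270939, 0.473629
  X=2: 0.378092, 0.530539
Sum of the 6 terms: H(X,Y) = 2.30082 bits

Marginal of Y (column sums):
  P(Y=0) = 0.053 + 0.071 + 0.127 = 0.251
  P(Y=1) = 0.160 + 0.211 + 0.378 = 0.749
H(Y) = -[0.251·log₂(0.251) + 0.749·log₂(0.749)]
  = 0.500554 + 0.312305 = 0.81286 bits

H(X|Y) = H(X,Y) - H(Y) = 2.30082 - 0.81286 = 1.4880 bits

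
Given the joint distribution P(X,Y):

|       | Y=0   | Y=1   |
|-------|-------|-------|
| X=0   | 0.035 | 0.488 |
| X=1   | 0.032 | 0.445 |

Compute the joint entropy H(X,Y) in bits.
1.3531 bits

H(X,Y) = -Σ_{x,y} P(x,y) log₂ P(x,y). Per-cell terms -P(x,y)·log₂P(x,y):
  X=0: 0.1693, 0.5051
  X=1: 0.1589, 0.5198
Sum of the 4 terms: H(X,Y) = 1.3531 bits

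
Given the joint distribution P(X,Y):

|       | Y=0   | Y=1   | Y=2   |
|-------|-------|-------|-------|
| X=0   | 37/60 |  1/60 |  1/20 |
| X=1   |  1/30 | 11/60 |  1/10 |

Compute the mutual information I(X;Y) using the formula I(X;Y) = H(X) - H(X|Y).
0.4905 bits

I(X;Y) = H(X) - H(X|Y)

Marginal of X (row sums):
  P(X=0) = 37/60 + 1/60 + 1/20 = 41/60
  P(X=1) = 1/30 + 11/60 + 1/10 = 19/60
H(X) = -[(41/60)·log₂(41/60) + (19/60)·log₂(19/60)]
  = 0.3754 + 0.5253 = 0.9007 bits

Marginal of Y (column sums):
  P(Y=0) = 37/60 + 1/30 = 13/20
  P(Y=1) = 1/60 + 11/60 = 1/5
  P(Y=2) = 1/20 + 1/10 = 3/20
H(X|Y) = Σ_y P(y)·H(X|Y=y):
  Y=0: P(Y=0) = 13/20, P(X|Y=0) = (37/39, 2/39) → H(X|Y=0) = 0.2918
  Y=1: P(Y=1) = 1/5, P(X|Y=1) = (1/12, 11/12) → H(X|Y=1) = 0.4138
  Y=2: P(Y=2) = 3/20, P(X|Y=2) = (1/3, 2/3) → H(X|Y=2) = 0.9183
H(X|Y) = (13/20)·0.2918 + (1/5)·0.4138 + (3/20)·0.9183 = 0.4102 bits

I(X;Y) = H(X) - H(X|Y) = 0.9007 - 0.4102 = 0.4905 bits

Cross-check via I(X;Y) = H(X) + H(Y) - H(X,Y): computing H(Y) from the column sums and H(X,Y) from the 6 cells in the same way gives H(Y) = 1.2789 bits and H(X,Y) = 1.6891 bits, so
I(X;Y) = 0.9007 + 1.2789 - 1.6891 = 0.4905 bits ✓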